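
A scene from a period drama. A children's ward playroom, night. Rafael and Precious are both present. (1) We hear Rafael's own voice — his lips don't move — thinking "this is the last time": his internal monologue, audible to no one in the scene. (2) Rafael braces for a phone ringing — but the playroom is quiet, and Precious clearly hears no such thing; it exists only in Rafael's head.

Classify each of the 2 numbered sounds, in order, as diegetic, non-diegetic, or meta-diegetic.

(1) it's Rafael's unspoken thought, heard only by the audience via his subjectivity → meta-diegetic.
(2) Rafael alone 'hears' it — an imagined sound, not present in the space → meta-diegetic.

meta-diegetic, meta-diegetic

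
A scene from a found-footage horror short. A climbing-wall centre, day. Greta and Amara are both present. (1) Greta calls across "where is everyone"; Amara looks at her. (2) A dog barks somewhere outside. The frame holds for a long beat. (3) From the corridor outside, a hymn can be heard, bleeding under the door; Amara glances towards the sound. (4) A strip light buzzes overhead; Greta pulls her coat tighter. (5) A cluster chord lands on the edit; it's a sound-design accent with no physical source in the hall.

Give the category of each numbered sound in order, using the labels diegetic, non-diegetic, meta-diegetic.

diegetic, diegetic, diegetic, diegetic, non-diegetic

(1) Greta is a character speaking aloud in the scene → diegetic.
(2) a dog is a real object/event in the scene's world → diegetic.
(3) is diegetic: it's coming from the corridor outside — a location within the story world — and Amara reacts.
(4) ambient/room sound belonging to the story's physical space → diegetic.
Sound (5): nothing in the scene produces it; it's an accent added for the audience, so non-diegetic.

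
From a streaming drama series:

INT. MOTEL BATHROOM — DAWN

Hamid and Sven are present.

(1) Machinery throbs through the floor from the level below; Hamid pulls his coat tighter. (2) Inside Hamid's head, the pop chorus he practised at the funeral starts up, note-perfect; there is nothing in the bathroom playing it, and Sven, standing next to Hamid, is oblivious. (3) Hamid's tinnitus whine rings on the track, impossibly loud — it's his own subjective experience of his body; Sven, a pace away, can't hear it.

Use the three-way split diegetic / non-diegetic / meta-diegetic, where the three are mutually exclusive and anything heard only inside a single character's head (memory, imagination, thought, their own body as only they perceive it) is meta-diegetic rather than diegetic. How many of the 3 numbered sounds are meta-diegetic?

2

Sound (1): it's the actual ambient sound of the location, so diegetic.
Sound (2): remembered music, private to Hamid — Sven is oblivious because it isn't in the room, so meta-diegetic.
Sound (3): it's Hamid's internal bodily sensation rendered as sound; only Hamid 'hears' it, so meta-diegetic.
So 2 of the 3 are meta-diegetic: (2), (3).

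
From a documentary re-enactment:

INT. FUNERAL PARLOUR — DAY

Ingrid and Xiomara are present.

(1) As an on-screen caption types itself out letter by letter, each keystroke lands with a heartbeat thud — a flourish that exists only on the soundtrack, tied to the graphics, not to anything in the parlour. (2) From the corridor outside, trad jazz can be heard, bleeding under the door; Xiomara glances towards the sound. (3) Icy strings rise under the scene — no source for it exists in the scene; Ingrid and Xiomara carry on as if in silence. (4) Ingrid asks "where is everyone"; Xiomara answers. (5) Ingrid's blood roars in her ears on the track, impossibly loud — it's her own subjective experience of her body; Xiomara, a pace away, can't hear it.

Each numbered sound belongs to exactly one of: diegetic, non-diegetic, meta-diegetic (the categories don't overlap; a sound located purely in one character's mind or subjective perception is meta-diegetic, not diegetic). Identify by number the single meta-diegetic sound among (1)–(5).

5

Sound (1): the caption isn't part of the story world, so neither is the sound tied to it, so non-diegetic.
(2) is diegetic: it's coming from the corridor outside — a location within the story world — and Xiomara reacts.
(3) it has no source in the story world and no character can hear it — it's underscore → non-diegetic.
Sound (4): Ingrid is a character speaking aloud in the scene, so diegetic.
(5) is meta-diegetic: it's Ingrid's internal bodily sensation rendered as sound; only Ingrid 'hears' it.
Only (5) is meta-diegetic.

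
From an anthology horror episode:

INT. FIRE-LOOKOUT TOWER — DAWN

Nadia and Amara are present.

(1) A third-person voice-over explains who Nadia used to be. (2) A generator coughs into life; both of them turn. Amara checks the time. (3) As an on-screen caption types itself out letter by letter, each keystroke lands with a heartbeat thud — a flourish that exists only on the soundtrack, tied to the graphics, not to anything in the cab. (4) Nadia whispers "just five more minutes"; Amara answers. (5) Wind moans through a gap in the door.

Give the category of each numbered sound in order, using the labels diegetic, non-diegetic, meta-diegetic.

(1) commentary laid over the scene from outside the fiction → non-diegetic.
(2) the sound comes from a generator physically present in the location → diegetic.
Sound (3): it accompanies on-screen graphics, not anything inside the story world, so non-diegetic.
Sound (4): spoken by a character present in the story world, so diegetic.
(5) is diegetic: ambient/room sound belonging to the story's physical space.

non-diegetic, diegetic, non-diegetic, diegetic, diegetic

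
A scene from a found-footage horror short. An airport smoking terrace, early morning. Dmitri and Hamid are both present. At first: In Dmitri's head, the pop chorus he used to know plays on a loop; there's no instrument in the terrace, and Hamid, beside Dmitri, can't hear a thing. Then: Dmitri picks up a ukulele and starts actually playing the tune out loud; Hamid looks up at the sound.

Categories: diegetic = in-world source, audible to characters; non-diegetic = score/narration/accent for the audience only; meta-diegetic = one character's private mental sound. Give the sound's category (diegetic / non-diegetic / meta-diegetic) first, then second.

First: the tune exists only as Dmitri's private memory; Hamid can't hear it → meta-diegetic.
Second: Dmitri is now producing it live on a ukulele, in the room, and Hamid hears it → diegetic.

meta-diegetic, diegetic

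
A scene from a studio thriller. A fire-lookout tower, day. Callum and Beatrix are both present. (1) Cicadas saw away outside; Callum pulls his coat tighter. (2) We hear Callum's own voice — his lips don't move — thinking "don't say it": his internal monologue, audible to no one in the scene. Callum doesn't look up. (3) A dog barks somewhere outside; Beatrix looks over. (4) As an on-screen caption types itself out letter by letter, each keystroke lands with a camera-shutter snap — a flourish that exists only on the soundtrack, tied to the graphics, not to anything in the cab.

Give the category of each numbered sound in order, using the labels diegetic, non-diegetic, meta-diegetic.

diegetic, meta-diegetic, diegetic, non-diegetic

Sound (1): ambient/room sound belonging to the story's physical space, so diegetic.
(2) is meta-diegetic: internal monologue — inside Callum's mind, not spoken into the scene.
Sound (3): a dog is a real object/event in the scene's world, so diegetic.
(4) is non-diegetic: the caption isn't part of the story world, so neither is the sound tied to it.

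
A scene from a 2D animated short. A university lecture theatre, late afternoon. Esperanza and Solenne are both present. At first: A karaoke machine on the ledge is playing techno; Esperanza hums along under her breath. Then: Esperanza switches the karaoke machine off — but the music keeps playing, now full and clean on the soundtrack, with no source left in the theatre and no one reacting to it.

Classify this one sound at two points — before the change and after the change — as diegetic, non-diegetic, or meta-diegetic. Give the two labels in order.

diegetic, non-diegetic

Before the change: a karaoke machine is a real in-scene source and Esperanza reacts to it → diegetic.
After the change: there is no longer any in-world source and no one can hear it — it has become underscore → non-diegetic.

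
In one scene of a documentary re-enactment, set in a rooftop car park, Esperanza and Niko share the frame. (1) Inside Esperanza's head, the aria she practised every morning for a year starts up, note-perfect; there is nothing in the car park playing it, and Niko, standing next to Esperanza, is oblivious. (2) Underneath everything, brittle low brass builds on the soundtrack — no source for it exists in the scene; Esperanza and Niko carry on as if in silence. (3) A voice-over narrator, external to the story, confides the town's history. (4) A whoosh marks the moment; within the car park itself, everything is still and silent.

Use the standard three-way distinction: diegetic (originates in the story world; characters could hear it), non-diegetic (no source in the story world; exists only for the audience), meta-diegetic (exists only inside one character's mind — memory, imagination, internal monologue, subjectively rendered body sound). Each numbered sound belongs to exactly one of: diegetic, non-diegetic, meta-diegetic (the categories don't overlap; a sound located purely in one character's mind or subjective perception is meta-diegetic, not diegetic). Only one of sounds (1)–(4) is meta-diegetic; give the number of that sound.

1

(1) remembered music, private to Esperanza — Niko is oblivious because it isn't in the room → meta-diegetic.
Sound (2): it has no source in the story world and no character can hear it — it's underscore, so non-diegetic.
(3) is non-diegetic: commentary laid over the scene from outside the fiction.
Sound (4): an editorial stinger — it belongs to the cut, not the story world, so non-diegetic.
Only (1) is meta-diegetic.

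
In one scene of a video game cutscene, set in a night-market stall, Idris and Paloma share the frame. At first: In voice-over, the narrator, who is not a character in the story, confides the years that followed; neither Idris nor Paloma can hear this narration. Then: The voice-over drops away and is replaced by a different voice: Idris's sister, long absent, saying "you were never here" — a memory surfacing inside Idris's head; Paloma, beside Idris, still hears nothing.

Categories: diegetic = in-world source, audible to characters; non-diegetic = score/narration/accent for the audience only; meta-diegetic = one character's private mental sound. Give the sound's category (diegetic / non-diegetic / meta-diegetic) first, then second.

non-diegetic, meta-diegetic

First: the external narrator addresses only the audience — outside the story world → non-diegetic.
Second: the replacement voice is a memory inside Idris's mind specifically → meta-diegetic.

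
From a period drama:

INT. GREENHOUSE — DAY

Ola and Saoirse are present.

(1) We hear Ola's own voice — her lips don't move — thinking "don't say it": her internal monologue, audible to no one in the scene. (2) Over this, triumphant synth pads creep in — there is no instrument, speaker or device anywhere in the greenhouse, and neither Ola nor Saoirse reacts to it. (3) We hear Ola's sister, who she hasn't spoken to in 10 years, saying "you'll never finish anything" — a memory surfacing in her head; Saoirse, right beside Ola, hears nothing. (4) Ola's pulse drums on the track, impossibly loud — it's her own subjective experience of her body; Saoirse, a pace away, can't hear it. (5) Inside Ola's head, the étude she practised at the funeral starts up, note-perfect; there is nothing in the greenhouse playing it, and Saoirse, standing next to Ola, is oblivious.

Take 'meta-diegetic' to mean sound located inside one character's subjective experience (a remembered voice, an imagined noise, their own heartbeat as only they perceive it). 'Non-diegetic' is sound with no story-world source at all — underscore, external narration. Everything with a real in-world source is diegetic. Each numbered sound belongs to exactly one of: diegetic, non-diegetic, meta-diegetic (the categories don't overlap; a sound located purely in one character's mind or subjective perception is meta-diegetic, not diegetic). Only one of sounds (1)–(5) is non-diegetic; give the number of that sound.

Sound (1): it's Ola's unspoken thought, heard only by the audience via her subjectivity, so meta-diegetic.
(2) is non-diegetic: it has no source in the story world and no character can hear it — it's underscore.
(3) it's Ola's recollection rendered as sound; the other character can't hear it → meta-diegetic.
Sound (4): a subjective body sound — Ola's private perception, inaudible to Saoirse, so meta-diegetic.
Sound (5): remembered music, private to Ola — Saoirse is oblivious because it isn't in the room, so meta-diegetic.
Only (2) is non-diegetic.

2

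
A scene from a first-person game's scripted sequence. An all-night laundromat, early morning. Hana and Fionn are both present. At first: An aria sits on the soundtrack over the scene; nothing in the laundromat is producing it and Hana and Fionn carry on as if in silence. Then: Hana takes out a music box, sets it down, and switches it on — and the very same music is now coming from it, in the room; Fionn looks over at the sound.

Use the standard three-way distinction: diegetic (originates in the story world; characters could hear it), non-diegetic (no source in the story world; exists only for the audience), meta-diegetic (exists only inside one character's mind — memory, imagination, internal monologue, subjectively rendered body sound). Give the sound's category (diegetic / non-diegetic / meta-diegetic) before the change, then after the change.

Before the change: no in-world source exists and no character can hear it — underscore → non-diegetic.
After the change: a music box is now a real source in the story world and the characters hear it → diegetic.

non-diegetic, diegetic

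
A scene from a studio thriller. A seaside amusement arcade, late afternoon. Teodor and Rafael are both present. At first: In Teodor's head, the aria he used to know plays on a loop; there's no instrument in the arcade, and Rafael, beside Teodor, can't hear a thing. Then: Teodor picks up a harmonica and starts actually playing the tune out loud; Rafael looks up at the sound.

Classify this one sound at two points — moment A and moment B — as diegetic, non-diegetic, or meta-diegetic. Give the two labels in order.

meta-diegetic, diegetic

Moment A: the tune exists only as Teodor's private memory; Rafael can't hear it → meta-diegetic.
Moment B: Teodor is now producing it live on a harmonica, in the room, and Rafael hears it → diegetic.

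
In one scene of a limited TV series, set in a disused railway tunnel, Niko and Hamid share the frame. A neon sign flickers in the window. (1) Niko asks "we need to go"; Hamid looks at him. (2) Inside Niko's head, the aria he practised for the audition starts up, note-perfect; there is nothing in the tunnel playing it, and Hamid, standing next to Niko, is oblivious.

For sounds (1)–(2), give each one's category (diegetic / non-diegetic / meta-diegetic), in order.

diegetic, meta-diegetic

(1) on-screen dialogue — Niko speaks and Hamid is there to hear → diegetic.
Sound (2): remembered music, private to Niko — Hamid is oblivious because it isn't in the room, so meta-diegetic.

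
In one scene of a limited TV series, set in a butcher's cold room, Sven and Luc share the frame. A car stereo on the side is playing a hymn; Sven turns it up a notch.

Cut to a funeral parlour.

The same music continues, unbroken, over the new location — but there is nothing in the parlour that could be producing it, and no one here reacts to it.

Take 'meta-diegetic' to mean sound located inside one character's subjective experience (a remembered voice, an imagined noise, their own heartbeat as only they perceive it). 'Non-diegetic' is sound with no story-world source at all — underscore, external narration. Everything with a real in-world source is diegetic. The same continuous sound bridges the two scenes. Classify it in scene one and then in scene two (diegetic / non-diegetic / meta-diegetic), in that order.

diegetic, non-diegetic

Scene one: a car stereo is an on-screen source and Sven reacts to it → diegetic.
Scene two: there is no source in the parlour and no one hears it — it's now underscore → non-diegetic.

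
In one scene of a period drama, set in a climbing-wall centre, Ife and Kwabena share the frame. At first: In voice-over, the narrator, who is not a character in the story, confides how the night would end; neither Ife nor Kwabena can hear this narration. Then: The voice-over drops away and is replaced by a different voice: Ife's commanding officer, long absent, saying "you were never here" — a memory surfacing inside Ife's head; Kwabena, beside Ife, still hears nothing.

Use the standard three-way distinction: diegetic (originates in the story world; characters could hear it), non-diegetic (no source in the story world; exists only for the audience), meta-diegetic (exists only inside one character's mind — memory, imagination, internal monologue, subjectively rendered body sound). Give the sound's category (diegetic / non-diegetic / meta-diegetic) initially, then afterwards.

Initially: the external narrator addresses only the audience — outside the story world → non-diegetic.
Afterwards: the replacement voice is a memory inside Ife's mind specifically → meta-diegetic.

non-diegetic, meta-diegetic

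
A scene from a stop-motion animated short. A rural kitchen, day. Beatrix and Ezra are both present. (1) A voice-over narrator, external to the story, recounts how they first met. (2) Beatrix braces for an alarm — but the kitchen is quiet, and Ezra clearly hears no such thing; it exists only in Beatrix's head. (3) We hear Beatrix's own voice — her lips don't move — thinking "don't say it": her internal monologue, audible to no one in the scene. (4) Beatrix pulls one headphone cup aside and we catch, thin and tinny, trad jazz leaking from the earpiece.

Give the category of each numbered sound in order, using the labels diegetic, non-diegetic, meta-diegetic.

(1) is non-diegetic: external voice-over — not a character, not heard by anyone in the scene.
(2) is meta-diegetic: the sound is imagined by Beatrix; nothing in the story world is producing it and Ezra can't hear it.
(3) internal monologue — inside Beatrix's mind, not spoken into the scene → meta-diegetic.
(4) the headphones are an on-screen source → diegetic.

non-diegetic, meta-diegetic, meta-diegetic, diegetic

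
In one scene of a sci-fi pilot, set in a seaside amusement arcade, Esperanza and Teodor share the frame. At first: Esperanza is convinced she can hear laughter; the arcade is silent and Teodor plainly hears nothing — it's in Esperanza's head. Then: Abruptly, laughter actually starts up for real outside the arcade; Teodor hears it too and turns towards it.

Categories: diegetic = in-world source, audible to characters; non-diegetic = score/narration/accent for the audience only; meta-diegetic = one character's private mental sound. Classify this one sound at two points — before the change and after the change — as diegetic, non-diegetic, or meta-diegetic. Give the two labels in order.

Before the change: only Esperanza 'hears' it — imagined, in her mind → meta-diegetic.
After the change: now there's a real external source and Teodor hears it too — in the story world → diegetic.

meta-diegetic, diegetic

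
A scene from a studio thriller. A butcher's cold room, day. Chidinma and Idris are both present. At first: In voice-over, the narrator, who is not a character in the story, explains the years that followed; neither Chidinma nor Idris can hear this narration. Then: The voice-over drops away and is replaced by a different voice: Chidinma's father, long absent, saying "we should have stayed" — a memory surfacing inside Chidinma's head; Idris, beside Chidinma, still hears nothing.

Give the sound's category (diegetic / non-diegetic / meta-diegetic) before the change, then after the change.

non-diegetic, meta-diegetic

Before the change: the external narrator addresses only the audience — outside the story world → non-diegetic.
After the change: the replacement voice is a memory inside Chidinma's mind specifically → meta-diegetic.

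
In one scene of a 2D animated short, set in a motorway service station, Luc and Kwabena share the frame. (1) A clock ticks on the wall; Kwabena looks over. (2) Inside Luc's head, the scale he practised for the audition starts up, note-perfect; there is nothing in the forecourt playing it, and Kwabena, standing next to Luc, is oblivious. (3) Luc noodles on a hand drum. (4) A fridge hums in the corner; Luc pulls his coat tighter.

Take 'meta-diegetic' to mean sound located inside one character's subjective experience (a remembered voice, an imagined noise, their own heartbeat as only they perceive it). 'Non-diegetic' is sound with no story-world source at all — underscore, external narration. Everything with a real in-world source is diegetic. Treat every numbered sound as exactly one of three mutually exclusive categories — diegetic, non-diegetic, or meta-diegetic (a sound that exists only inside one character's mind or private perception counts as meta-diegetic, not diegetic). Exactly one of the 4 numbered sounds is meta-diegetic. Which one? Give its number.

(1) a clock is a real object/event in the scene's world → diegetic.
(2) is meta-diegetic: remembered music, private to Luc — Kwabena is oblivious because it isn't in the room.
Sound (3): a character is playing a hand drum on screen, so diegetic.
(4) it's the actual ambient sound of the location → diegetic.
Only (2) is meta-diegetic.

2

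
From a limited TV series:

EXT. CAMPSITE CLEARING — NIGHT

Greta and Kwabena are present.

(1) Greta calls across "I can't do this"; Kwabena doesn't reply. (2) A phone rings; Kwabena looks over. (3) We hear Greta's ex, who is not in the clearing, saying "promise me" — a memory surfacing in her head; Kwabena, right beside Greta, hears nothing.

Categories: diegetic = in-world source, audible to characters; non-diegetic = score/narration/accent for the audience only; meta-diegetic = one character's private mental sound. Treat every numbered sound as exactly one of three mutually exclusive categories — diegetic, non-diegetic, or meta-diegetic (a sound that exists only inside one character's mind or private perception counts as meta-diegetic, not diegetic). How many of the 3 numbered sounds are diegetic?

2

(1) is diegetic: on-screen dialogue — Greta speaks and Kwabena is there to hear.
(2) is diegetic: the sound comes from a phone physically present in the location.
(3) is meta-diegetic: a remembered line, private to Greta — not present in the room, not audible to Kwabena.
So 2 of the 3 are diegetic: (1), (2).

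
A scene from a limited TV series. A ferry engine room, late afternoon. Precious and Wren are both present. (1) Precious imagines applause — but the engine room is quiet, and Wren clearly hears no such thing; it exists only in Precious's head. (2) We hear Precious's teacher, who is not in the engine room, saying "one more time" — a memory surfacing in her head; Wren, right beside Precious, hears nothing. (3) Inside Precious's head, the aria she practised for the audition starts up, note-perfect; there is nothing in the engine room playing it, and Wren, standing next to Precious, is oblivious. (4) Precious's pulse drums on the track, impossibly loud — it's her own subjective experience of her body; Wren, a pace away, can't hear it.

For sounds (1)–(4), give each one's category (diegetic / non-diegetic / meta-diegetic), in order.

Sound (1): subjective to Precious: the engine room is silent and Wren hears nothing, so meta-diegetic.
(2) the voice is a memory playing only inside Precious's mind; Wren can't hear it → meta-diegetic.
(3) the music is a memory playing inside Precious's mind alone; no real-world source, Wren can't hear it → meta-diegetic.
(4) is meta-diegetic: point-of-audition from inside Precious's body; not a sound in the room.

meta-diegetic, meta-diegetic, meta-diegetic, meta-diegetic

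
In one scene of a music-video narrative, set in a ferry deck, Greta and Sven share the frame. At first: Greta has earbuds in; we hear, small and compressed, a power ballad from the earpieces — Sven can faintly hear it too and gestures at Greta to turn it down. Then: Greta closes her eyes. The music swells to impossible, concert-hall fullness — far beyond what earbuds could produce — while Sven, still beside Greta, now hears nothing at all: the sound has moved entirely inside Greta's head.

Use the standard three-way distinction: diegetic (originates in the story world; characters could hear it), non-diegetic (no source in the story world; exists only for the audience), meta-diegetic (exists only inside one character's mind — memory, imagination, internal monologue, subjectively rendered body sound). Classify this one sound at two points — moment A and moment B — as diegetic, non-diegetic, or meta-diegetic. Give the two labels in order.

diegetic, meta-diegetic

Moment A: the earbuds are a physical source both characters can hear → diegetic.
Moment B: the music now exists only as Greta's subjective experience; Sven can no longer hear it → meta-diegetic.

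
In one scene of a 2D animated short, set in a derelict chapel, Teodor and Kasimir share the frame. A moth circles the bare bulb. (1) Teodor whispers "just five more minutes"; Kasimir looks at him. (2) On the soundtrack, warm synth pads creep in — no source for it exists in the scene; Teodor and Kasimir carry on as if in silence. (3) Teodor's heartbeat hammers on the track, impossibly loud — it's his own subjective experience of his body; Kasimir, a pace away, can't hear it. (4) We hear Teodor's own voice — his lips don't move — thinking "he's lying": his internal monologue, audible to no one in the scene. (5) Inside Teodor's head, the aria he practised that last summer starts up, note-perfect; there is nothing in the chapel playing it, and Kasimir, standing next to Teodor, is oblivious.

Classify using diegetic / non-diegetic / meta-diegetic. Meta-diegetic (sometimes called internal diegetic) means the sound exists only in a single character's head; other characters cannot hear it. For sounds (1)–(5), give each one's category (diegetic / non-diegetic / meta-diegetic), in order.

diegetic, non-diegetic, meta-diegetic, meta-diegetic, meta-diegetic

(1) is diegetic: spoken by a character present in the story world.
Sound (2): it has no source in the story world and no character can hear it — it's underscore, so non-diegetic.
Sound (3): it's Teodor's internal bodily sensation rendered as sound; only Teodor 'hears' it, so meta-diegetic.
(4) internal monologue — inside Teodor's mind, not spoken into the scene → meta-diegetic.
(5) it lives in Teodor's subjectivity, not in the chapel → meta-diegetic.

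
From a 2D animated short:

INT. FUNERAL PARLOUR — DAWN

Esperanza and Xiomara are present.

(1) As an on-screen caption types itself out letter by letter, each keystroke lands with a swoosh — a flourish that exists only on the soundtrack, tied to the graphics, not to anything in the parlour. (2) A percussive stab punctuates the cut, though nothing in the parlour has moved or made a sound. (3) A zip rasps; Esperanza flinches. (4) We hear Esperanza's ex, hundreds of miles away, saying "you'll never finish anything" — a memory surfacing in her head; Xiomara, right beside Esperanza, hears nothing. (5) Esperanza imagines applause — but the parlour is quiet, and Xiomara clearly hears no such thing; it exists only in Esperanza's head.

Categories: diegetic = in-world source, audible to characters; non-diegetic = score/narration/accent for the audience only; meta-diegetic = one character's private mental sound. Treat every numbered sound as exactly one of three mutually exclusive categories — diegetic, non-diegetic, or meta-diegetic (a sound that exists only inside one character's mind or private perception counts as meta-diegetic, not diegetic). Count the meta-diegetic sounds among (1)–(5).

2

(1) sound married to a title/caption — outside the diegesis by definition → non-diegetic.
(2) is non-diegetic: nothing in the scene produces it; it's an accent added for the audience.
Sound (3): an in-world source (a zip); characters could hear it, so diegetic.
Sound (4): a remembered line, private to Esperanza — not present in the room, not audible to Xiomara, so meta-diegetic.
(5) is meta-diegetic: Esperanza alone 'hears' it — an imagined sound, not present in the space.
So 2 of the 5 are meta-diegetic: (4), (5).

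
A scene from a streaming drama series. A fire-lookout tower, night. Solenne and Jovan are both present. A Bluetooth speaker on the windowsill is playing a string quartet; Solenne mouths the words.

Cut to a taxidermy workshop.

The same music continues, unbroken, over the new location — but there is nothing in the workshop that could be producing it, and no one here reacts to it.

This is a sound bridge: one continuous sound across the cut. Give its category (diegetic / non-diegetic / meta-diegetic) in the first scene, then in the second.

Scene one: a Bluetooth speaker is an on-screen source and Solenne reacts to it → diegetic.
Scene two: there is no source in the workshop and no one hears it — it's now underscore → non-diegetic.

diegetic, non-diegetic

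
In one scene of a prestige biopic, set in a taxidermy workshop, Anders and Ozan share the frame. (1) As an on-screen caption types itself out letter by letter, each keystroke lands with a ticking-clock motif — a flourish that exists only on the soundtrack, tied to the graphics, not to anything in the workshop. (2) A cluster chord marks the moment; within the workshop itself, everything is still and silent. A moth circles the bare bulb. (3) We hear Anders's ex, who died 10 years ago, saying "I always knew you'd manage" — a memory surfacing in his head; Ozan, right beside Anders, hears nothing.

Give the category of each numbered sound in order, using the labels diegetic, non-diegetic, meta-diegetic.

Sound (1): the caption isn't part of the story world, so neither is the sound tied to it, so non-diegetic.
(2) nothing in the scene produces it; it's an accent added for the audience → non-diegetic.
(3) the voice is a memory playing only inside Anders's mind; Ozan can't hear it → meta-diegetic.

non-diegetic, non-diegetic, meta-diegetic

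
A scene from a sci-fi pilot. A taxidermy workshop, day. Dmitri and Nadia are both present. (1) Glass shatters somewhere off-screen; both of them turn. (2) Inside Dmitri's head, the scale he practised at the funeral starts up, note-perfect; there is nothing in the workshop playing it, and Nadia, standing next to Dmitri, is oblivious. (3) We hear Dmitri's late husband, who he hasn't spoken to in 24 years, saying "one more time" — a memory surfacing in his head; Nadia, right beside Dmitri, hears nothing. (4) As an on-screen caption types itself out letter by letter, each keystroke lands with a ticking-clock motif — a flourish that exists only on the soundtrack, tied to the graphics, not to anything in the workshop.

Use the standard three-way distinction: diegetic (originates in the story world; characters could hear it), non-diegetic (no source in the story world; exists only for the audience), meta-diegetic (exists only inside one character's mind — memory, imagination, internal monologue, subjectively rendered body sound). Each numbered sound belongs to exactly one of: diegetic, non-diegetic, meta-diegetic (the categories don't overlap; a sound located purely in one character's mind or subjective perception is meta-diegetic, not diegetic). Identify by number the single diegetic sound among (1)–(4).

(1) glass is a real object/event in the scene's world → diegetic.
Sound (2): remembered music, private to Dmitri — Nadia is oblivious because it isn't in the room, so meta-diegetic.
Sound (3): it's Dmitri's recollection rendered as sound; the other character can't hear it, so meta-diegetic.
(4) is non-diegetic: the caption isn't part of the story world, so neither is the sound tied to it.
Only (1) is diegetic.

1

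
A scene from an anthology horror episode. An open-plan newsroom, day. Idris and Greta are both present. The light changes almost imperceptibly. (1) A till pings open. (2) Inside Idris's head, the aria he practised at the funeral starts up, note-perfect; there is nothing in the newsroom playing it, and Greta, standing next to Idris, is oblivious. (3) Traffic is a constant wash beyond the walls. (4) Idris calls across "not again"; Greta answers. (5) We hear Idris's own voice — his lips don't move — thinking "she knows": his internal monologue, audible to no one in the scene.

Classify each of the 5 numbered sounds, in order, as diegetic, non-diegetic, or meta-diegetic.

(1) a till is a real object/event in the scene's world → diegetic.
(2) is meta-diegetic: it lives in Idris's subjectivity, not in the newsroom.
(3) ambient/room sound belonging to the story's physical space → diegetic.
(4) is diegetic: spoken by a character present in the story world.
(5) it's Idris's unspoken thought, heard only by the audience via his subjectivity → meta-diegetic.

diegetic, meta-diegetic, diegetic, diegetic, meta-diegetic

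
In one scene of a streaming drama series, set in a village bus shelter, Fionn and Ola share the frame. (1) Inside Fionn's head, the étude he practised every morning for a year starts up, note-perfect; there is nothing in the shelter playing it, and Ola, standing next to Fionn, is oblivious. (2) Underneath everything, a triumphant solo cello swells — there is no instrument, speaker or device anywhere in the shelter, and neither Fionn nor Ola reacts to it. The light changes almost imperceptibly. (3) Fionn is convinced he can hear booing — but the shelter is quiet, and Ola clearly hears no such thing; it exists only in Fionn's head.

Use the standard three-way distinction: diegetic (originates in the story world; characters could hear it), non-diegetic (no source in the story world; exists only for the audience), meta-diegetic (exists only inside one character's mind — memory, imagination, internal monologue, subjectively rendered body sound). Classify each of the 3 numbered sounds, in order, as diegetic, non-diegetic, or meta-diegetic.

meta-diegetic, non-diegetic, meta-diegetic

(1) remembered music, private to Fionn — Ola is oblivious because it isn't in the room → meta-diegetic.
(2) is non-diegetic: nothing in the shelter produces it and the characters don't hear it — pure soundtrack.
Sound (3): subjective to Fionn: the shelter is silent and Ola hears nothing, so meta-diegetic.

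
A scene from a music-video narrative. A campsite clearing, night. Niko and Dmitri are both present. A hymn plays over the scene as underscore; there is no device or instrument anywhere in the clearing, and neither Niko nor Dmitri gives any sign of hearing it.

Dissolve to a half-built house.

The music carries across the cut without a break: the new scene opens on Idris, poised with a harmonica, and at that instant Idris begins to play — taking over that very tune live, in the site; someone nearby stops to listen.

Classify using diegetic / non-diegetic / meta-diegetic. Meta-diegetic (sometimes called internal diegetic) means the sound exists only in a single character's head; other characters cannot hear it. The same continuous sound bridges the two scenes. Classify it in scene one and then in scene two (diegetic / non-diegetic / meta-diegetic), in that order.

Scene one: there's no in-world source anywhere and no character hears it — underscore for the audience only → non-diegetic.
Scene two: from the moment Idris starts playing, the tune is being performed on a harmonica inside the story world and another character hears it → diegetic.

non-diegetic, diegetic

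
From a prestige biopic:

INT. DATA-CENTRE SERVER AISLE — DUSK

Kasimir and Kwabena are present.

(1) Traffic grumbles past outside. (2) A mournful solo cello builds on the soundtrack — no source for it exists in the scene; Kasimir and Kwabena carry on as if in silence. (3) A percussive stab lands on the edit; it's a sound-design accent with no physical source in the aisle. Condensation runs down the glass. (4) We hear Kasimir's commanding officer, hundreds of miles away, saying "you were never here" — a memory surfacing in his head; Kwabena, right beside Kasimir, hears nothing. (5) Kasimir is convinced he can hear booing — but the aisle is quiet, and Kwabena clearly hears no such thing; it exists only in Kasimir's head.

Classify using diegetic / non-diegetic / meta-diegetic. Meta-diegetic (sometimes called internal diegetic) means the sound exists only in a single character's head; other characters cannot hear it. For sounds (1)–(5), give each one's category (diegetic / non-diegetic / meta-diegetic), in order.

diegetic, non-diegetic, non-diegetic, meta-diegetic, meta-diegetic

(1) is diegetic: it's the actual ambient sound of the location.
(2) nothing in the aisle produces it and the characters don't hear it — pure soundtrack → non-diegetic.
(3) it's a sound-design accent with no in-world source; no one in the scene can hear it → non-diegetic.
Sound (4): it's Kasimir's recollection rendered as sound; the other character can't hear it, so meta-diegetic.
(5) Kasimir alone 'hears' it — an imagined sound, not present in the space → meta-diegetic.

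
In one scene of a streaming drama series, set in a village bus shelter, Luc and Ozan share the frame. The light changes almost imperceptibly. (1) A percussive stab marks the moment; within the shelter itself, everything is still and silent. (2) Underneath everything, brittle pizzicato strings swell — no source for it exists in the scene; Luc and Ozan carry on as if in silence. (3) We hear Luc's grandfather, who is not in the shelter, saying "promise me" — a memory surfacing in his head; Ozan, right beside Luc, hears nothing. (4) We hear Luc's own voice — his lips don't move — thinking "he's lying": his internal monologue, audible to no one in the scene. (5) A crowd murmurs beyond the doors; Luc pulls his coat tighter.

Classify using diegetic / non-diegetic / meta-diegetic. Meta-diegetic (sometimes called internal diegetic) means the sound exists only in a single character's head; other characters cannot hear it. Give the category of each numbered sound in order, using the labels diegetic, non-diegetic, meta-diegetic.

non-diegetic, non-diegetic, meta-diegetic, meta-diegetic, diegetic

Sound (1): it's a sound-design accent with no in-world source; no one in the scene can hear it, so non-diegetic.
Sound (2): nothing in the shelter produces it and the characters don't hear it — pure soundtrack, so non-diegetic.
(3) is meta-diegetic: it's Luc's recollection rendered as sound; the other character can't hear it.
Sound (4): internal monologue — inside Luc's mind, not spoken into the scene, so meta-diegetic.
Sound (5): it's the actual ambient sound of the location, so diegetic.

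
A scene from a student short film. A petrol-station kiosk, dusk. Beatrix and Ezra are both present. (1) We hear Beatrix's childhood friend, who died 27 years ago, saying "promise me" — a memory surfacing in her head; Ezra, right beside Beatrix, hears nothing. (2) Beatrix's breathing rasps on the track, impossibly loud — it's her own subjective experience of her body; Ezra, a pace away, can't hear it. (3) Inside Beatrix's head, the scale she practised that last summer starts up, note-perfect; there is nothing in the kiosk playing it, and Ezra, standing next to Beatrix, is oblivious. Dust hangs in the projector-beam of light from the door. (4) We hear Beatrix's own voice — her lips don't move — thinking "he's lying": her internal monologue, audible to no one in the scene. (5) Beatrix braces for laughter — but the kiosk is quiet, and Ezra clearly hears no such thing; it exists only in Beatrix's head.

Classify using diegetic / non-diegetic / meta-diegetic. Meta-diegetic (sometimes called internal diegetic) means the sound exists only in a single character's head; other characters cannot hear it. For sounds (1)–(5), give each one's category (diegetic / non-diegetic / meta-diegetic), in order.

Sound (1): it's Beatrix's recollection rendered as sound; the other character can't hear it, so meta-diegetic.
Sound (2): it's Beatrix's internal bodily sensation rendered as sound; only Beatrix 'hears' it, so meta-diegetic.
(3) is meta-diegetic: it lives in Beatrix's subjectivity, not in the kiosk.
(4) is meta-diegetic: it's Beatrix's unspoken thought, heard only by the audience via her subjectivity.
(5) subjective to Beatrix: the kiosk is silent and Ezra hears nothing → meta-diegetic.

meta-diegetic, meta-diegetic, meta-diegetic, meta-diegetic, meta-diegetic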